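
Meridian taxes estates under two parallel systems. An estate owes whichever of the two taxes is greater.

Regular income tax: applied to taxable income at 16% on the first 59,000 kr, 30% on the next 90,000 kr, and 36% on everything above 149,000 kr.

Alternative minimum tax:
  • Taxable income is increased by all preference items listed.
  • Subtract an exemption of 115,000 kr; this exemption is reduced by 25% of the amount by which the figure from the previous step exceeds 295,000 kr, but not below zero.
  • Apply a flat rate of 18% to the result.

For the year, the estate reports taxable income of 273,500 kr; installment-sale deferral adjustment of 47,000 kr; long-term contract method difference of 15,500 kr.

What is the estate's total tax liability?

Alternative minimum tax:
  Adjusted income: 273,500 kr + 47,000 kr + 15,500 kr = 336,000 kr
  Exemption: 115,000 kr − 25% × (336,000 kr − 295,000 kr) = 115,000 kr − 10,250 kr = 104,750 kr
  Base: 336,000 kr − 104,750 kr = 231,250 kr
  231,250 kr × 18% = 41,625 kr

Regular income tax:
  59,000 kr × 16% = 9,440 kr
  90,000 kr × 30% = 27,000 kr
  124,500 kr × 36% = 44,820 kr
  → 81,260 kr

81,260 kr > 41,625 kr, so the regular income tax governs.

81,260 kr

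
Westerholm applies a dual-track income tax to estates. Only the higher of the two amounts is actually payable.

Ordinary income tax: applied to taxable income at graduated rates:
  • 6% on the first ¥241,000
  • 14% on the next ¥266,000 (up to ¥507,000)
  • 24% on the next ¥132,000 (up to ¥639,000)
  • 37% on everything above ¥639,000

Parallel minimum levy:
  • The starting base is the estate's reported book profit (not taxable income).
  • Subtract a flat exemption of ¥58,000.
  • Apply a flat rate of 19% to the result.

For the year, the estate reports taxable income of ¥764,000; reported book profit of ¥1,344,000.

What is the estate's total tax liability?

¥244,340

Parallel minimum levy:
  Base (reported book profit): ¥1,344,000
  Less exemption ¥58,000 → base ¥1,286,000
  ¥1,286,000 × 19% = ¥244,340

Ordinary income tax:
  ¥241,000 × 6% = ¥14,460
  ¥266,000 × 14% = ¥37,240
  ¥132,000 × 24% = ¥31,680
  ¥125,000 × 37% = ¥46,250
  → ¥129,630

¥244,340 > ¥129,630, so the parallel minimum levy is the binding amount.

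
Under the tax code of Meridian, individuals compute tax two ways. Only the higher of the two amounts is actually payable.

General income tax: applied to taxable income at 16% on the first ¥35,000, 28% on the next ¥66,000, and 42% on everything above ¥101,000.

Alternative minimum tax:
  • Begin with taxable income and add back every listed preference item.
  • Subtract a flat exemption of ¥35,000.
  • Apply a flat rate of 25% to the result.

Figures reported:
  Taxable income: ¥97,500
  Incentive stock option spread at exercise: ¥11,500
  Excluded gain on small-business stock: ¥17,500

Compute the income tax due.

General income tax:
  ¥35,000 × 16% = ¥5,600
  ¥62,500 × 28% = ¥17,500
  → ¥23,100

Alternative minimum tax:
  Adjusted income: ¥97,500 + ¥11,500 + ¥17,500 = ¥126,500
  Less exemption ¥35,000 → base ¥91,500
  ¥91,500 × 25% = ¥22,875

¥23,100 > ¥22,875, so the general income tax governs.

¥23,100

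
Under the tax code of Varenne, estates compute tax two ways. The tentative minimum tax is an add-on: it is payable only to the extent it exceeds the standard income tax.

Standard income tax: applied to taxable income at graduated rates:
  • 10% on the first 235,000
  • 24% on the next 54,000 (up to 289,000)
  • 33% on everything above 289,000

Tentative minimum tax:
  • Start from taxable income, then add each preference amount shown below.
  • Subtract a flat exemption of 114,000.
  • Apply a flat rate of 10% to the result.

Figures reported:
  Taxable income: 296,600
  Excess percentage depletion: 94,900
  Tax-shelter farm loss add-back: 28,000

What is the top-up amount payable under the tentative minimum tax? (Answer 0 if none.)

0

Tentative minimum tax:
  Adjusted income: 296,600 + 94,900 + 28,000 = 419,500
  Less exemption 114,000 → base 305,500
  305,500 × 10% = 30,550

Standard income tax:
  235,000 × 10% = 23,500
  54,000 × 24% = 12,960
  7,600 × 33% = 2,508
  → 38,968

30,550 ≤ 38,968, so no add-on is due.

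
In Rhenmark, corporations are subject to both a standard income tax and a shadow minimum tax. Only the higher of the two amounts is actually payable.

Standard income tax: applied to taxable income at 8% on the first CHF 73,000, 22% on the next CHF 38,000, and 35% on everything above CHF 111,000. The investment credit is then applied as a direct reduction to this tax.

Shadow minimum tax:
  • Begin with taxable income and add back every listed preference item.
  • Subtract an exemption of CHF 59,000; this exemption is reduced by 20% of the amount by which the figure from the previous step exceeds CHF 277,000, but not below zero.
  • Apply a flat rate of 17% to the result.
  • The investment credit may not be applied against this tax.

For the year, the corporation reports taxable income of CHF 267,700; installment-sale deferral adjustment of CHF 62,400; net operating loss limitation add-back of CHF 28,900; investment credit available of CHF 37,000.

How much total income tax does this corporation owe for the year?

Standard income tax:
  CHF 73,000 × 8% = CHF 5,840
  CHF 38,000 × 22% = CHF 8,360
  CHF 156,700 × 35% = CHF 54,845
  → CHF 69,045
  Less investment credit CHF 37,000 → CHF 32,045

Shadow minimum tax:
  Adjusted income: CHF 267,700 + CHF 62,400 + CHF 28,900 = CHF 359,000
  Exemption: CHF 59,000 − 20% × (CHF 359,000 − CHF 277,000) = CHF 59,000 − CHF 16,400 = CHF 42,600
  Base: CHF 359,000 − CHF 42,600 = CHF 316,400
  CHF 316,400 × 17% = CHF 53,788

CHF 53,788 > CHF 32,045, so the shadow minimum tax is the binding amount.

CHF 53,788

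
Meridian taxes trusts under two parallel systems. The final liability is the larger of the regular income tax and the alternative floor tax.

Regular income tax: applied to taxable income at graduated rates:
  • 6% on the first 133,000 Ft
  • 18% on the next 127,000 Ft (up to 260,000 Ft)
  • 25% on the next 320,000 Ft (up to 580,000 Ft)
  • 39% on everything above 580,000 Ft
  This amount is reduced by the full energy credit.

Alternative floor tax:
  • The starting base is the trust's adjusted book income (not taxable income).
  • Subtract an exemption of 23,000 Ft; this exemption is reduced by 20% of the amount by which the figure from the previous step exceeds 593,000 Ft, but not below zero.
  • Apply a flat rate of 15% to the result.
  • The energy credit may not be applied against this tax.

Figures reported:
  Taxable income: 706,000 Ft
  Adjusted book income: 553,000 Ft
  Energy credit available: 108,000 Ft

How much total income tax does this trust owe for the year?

Alternative floor tax:
  Base (adjusted book income): 553,000 Ft
  Exemption: 553,000 Ft ≤ 593,000 Ft, so full 23,000 Ft applies
  Base: 553,000 Ft − 23,000 Ft = 530,000 Ft
  530,000 Ft × 15% = 79,500 Ft

Regular income tax:
  133,000 Ft × 6% = 7,980 Ft
  127,000 Ft × 18% = 22,860 Ft
  320,000 Ft × 25% = 80,000 Ft
  126,000 Ft × 39% = 49,140 Ft
  → 159,980 Ft
  Less energy credit 108,000 Ft → 51,980 Ft

79,500 Ft > 51,980 Ft, so the alternative floor tax is the binding amount.

79,500 Ft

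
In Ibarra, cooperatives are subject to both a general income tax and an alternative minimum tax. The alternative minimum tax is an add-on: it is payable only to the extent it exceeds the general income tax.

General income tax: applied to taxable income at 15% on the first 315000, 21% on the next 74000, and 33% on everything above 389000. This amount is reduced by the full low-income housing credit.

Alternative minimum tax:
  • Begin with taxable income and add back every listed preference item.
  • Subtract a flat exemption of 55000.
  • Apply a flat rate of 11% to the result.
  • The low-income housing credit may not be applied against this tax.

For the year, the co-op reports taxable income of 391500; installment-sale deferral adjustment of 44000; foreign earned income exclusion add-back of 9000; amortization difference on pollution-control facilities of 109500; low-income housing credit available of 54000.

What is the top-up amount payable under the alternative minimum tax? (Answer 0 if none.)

45275

Alternative minimum tax:
  Adjusted income: 391500 + 44000 + 9000 + 109500 = 554000
  Less exemption 55000 → base 499000
  499000 × 11% = 54890

General income tax:
  315000 × 15% = 47250
  74000 × 21% = 15540
  2500 × 33% = 825
  → 63615
  Less low-income housing credit 54000 → 9615

Excess of alternative minimum tax over general income tax: 54890 − 9615 = 45275.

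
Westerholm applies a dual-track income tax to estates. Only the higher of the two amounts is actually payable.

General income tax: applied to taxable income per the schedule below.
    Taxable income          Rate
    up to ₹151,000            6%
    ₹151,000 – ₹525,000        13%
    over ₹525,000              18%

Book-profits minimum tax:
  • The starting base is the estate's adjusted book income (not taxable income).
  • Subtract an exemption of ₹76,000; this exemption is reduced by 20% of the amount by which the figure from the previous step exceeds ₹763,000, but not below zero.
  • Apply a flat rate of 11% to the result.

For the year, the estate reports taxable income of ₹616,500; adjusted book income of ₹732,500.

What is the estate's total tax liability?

Book-profits minimum tax:
  Base (adjusted book income): ₹732,500
  Exemption: ₹732,500 ≤ ₹763,000, so full ₹76,000 applies
  Base: ₹732,500 − ₹76,000 = ₹656,500
  ₹656,500 × 11% = ₹72,215

General income tax:
  ₹151,000 × 6% = ₹9,060
  ₹374,000 × 13% = ₹48,620
  ₹91,500 × 18% = ₹16,470
  → ₹74,150

₹74,150 > ₹72,215, so the general income tax governs.

₹74,150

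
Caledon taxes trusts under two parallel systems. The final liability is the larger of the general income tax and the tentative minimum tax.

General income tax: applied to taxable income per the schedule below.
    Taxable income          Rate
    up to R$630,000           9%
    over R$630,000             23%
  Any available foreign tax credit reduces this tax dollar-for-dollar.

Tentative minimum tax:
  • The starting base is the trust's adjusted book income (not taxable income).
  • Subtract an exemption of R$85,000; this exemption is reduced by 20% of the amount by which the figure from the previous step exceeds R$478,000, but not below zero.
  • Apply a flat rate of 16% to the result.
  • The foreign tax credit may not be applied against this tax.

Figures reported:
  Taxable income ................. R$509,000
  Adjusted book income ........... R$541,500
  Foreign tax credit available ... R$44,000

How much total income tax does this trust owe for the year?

Tentative minimum tax:
  Base (adjusted book income): R$541,500
  Exemption: R$85,000 − 20% × (R$541,500 − R$478,000) = R$85,000 − R$12,700 = R$72,300
  Base: R$541,500 − R$72,300 = R$469,200
  R$469,200 × 16% = R$75,072

General income tax:
  R$509,000 × 9% = R$45,810
  Less foreign tax credit R$44,000 → R$1,810

R$75,072 > R$1,810, so the tentative minimum tax is the binding amount.

R$75,072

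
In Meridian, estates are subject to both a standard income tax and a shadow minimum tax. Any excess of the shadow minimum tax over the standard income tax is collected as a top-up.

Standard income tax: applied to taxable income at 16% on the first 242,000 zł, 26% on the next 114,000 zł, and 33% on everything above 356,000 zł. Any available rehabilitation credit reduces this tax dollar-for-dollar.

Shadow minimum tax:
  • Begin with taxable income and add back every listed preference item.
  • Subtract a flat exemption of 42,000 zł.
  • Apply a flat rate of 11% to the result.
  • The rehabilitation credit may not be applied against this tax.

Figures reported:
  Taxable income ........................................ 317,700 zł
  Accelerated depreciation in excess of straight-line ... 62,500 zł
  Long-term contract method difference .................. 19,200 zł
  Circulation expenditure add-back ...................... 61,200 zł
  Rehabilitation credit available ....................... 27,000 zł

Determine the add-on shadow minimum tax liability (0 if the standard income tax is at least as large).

14,644 zł

Shadow minimum tax:
  Adjusted income: 317,700 zł + 62,500 zł + 19,200 zł + 61,200 zł = 460,600 zł
  Less exemption 42,000 zł → base 418,600 zł
  418,600 zł × 11% = 46,046 zł

Standard income tax:
  242,000 zł × 16% = 38,720 zł
  75,700 zł × 26% = 19,682 zł
  → 58,402 zł
  Less rehabilitation credit 27,000 zł → 31,402 zł

Excess of shadow minimum tax over standard income tax: 46,046 zł − 31,402 zł = 14,644 zł.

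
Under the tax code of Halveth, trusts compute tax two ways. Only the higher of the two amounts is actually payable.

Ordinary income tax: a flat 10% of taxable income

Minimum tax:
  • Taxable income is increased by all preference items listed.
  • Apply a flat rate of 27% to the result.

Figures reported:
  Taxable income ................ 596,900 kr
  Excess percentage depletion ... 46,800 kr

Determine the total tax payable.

173,799 kr

Ordinary income tax:
  596,900 kr × 10% = 59,690 kr

Minimum tax:
  Adjusted income: 596,900 kr + 46,800 kr = 643,700 kr
  643,700 kr × 27% = 173,799 kr

173,799 kr > 59,690 kr, so the minimum tax is the binding amount.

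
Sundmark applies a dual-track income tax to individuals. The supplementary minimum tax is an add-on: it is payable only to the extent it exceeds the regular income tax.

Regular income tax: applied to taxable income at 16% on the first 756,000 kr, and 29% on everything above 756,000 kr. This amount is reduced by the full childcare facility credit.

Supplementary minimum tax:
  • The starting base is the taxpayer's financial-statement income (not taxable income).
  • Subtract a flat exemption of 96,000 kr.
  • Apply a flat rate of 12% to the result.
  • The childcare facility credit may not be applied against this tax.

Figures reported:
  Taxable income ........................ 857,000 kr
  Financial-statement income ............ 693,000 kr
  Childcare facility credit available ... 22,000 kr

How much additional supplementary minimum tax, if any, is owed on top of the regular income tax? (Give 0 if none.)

Regular income tax:
  756,000 kr × 16% = 120,960 kr
  101,000 kr × 29% = 29,290 kr
  → 150,250 kr
  Less childcare facility credit 22,000 kr → 128,250 kr

Supplementary minimum tax:
  Base (financial-statement income): 693,000 kr
  Less exemption 96,000 kr → base 597,000 kr
  597,000 kr × 12% = 71,640 kr

71,640 kr ≤ 128,250 kr, so no add-on is due.

0 kr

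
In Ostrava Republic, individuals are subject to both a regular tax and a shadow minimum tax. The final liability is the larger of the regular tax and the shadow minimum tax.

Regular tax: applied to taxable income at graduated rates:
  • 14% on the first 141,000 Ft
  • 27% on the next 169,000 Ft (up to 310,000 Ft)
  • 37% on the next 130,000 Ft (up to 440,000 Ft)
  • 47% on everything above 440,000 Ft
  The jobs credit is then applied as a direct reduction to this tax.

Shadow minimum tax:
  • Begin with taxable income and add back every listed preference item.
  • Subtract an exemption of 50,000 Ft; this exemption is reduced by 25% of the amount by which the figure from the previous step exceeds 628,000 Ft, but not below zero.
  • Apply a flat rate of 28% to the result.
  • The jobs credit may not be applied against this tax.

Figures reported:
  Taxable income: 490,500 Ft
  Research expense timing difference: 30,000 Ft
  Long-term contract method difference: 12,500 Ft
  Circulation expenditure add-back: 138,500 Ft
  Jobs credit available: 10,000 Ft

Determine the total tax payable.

177,065 Ft

Shadow minimum tax:
  Adjusted income: 490,500 Ft + 30,000 Ft + 12,500 Ft + 138,500 Ft = 671,500 Ft
  Exemption: 50,000 Ft − 25% × (671,500 Ft − 628,000 Ft) = 50,000 Ft − 10,875 Ft = 39,125 Ft
  Base: 671,500 Ft − 39,125 Ft = 632,375 Ft
  632,375 Ft × 28% = 177,065 Ft

Regular tax:
  141,000 Ft × 14% = 19,740 Ft
  169,000 Ft × 27% = 45,630 Ft
  130,000 Ft × 37% = 48,100 Ft
  50,500 Ft × 47% = 23,735 Ft
  → 137,205 Ft
  Less jobs credit 10,000 Ft → 127,205 Ft

177,065 Ft > 127,205 Ft, so the shadow minimum tax is the binding amount.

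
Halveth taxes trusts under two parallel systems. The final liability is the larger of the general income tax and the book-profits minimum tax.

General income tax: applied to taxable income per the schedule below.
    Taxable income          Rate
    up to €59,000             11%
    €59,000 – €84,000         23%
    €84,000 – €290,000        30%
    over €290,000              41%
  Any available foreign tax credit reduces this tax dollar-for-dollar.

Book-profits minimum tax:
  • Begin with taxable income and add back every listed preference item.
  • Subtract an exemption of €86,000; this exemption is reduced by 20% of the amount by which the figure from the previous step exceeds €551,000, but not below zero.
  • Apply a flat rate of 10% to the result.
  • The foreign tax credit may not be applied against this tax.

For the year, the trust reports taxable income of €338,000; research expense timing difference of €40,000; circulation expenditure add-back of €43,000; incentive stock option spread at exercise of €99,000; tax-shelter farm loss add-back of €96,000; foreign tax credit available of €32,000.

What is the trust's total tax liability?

Book-profits minimum tax:
  Adjusted income: €338,000 + €40,000 + €43,000 + €99,000 + €96,000 = €616,000
  Exemption: €86,000 − 20% × (€616,000 − €551,000) = €86,000 − €13,000 = €73,000
  Base: €616,000 − €73,000 = €543,000
  €543,000 × 10% = €54,300

General income tax:
  €59,000 × 11% = €6,490
  €25,000 × 23% = €5,750
  €206,000 × 30% = €61,800
  €48,000 × 41% = €19,680
  → €93,720
  Less foreign tax credit €32,000 → €61,720

€61,720 > €54,300, so the general income tax governs.

€61,720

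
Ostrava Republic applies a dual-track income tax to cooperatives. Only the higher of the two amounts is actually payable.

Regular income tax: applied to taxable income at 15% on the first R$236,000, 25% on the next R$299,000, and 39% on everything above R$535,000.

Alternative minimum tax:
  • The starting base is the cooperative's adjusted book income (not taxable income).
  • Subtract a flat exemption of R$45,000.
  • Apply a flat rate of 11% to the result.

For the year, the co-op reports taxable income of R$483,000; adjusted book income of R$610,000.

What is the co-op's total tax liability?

Alternative minimum tax:
  Base (adjusted book income): R$610,000
  Less exemption R$45,000 → base R$565,000
  R$565,000 × 11% = R$62,150

Regular income tax:
  R$236,000 × 15% = R$35,400
  R$247,000 × 25% = R$61,750
  → R$97,150

R$97,150 > R$62,150, so the regular income tax governs.

R$97,150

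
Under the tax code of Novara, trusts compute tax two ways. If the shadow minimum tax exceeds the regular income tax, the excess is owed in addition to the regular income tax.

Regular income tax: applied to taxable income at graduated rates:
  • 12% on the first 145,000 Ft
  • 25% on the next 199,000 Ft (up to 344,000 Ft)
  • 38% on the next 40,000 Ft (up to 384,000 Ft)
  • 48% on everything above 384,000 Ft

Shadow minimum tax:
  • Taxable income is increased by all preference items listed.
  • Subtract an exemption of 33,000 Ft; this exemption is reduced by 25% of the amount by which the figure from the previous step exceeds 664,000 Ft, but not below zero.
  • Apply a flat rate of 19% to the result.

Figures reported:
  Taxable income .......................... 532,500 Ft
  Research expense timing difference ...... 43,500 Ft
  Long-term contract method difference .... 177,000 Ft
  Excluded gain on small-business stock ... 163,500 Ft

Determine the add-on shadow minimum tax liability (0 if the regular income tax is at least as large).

20,505 Ft

Shadow minimum tax:
  Adjusted income: 532,500 Ft + 43,500 Ft + 177,000 Ft + 163,500 Ft = 916,500 Ft
  Exemption: 25% × (916,500 Ft − 664,000 Ft) = 63,125 Ft ≥ 33,000 Ft, so the exemption is fully phased out
  Base: 916,500 Ft − 0 Ft = 916,500 Ft
  916,500 Ft × 19% = 174,135 Ft

Regular income tax:
  145,000 Ft × 12% = 17,400 Ft
  199,000 Ft × 25% = 49,750 Ft
  40,000 Ft × 38% = 15,200 Ft
  148,500 Ft × 48% = 71,280 Ft
  → 153,630 Ft

Excess of shadow minimum tax over regular income tax: 174,135 Ft − 153,630 Ft = 20,505 Ft.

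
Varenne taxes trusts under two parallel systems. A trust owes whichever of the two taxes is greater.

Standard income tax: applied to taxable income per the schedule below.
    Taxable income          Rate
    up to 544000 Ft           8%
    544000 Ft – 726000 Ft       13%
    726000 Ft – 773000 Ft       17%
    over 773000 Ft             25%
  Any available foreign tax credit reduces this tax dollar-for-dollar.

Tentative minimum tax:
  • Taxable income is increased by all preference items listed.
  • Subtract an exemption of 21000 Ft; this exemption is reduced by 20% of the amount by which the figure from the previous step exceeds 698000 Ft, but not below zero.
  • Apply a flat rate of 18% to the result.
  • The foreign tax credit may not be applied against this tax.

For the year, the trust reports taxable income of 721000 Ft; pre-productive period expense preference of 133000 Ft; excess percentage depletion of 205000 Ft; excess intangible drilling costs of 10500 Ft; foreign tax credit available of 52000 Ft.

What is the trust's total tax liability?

192510 Ft

Standard income tax:
  544000 Ft × 8% = 43520 Ft
  177000 Ft × 13% = 23010 Ft
  → 66530 Ft
  Less foreign tax credit 52000 Ft → 14530 Ft

Tentative minimum tax:
  Adjusted income: 721000 Ft + 133000 Ft + 205000 Ft + 10500 Ft = 1069500 Ft
  Exemption: 20% × (1069500 Ft − 698000 Ft) = 74300 Ft ≥ 21000 Ft, so the exemption is fully phased out
  Base: 1069500 Ft − 0 Ft = 1069500 Ft
  1069500 Ft × 18% = 192510 Ft

192510 Ft > 14530 Ft, so the tentative minimum tax is the binding amount.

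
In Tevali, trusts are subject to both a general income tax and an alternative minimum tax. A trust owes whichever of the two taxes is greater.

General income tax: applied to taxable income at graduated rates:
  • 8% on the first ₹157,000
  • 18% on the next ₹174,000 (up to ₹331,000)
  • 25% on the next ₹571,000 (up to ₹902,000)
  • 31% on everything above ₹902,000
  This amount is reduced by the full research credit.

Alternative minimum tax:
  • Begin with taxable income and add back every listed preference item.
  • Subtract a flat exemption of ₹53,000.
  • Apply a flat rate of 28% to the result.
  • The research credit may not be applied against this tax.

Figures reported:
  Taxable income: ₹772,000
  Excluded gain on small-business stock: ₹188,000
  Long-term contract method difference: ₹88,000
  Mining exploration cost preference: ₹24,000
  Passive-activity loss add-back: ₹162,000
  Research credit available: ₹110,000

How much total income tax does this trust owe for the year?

Alternative minimum tax:
  Adjusted income: ₹772,000 + ₹188,000 + ₹88,000 + ₹24,000 + ₹162,000 = ₹1,234,000
  Less exemption ₹53,000 → base ₹1,181,000
  ₹1,181,000 × 28% = ₹330,680

General income tax:
  ₹157,000 × 8% = ₹12,560
  ₹174,000 × 18% = ₹31,320
  ₹441,000 × 25% = ₹110,250
  → ₹154,130
  Less research credit ₹110,000 → ₹44,130

₹330,680 > ₹44,130, so the alternative minimum tax is the binding amount.

₹330,680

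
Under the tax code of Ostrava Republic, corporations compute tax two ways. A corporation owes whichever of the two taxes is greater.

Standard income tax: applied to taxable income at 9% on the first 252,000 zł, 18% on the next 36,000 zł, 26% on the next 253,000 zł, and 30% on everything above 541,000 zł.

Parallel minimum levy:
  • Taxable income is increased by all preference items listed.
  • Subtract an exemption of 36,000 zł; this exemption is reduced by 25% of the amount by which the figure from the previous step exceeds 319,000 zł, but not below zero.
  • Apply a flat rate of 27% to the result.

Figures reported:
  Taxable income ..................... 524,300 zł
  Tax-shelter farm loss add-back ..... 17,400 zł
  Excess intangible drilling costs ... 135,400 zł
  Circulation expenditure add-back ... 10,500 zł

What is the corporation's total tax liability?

185,652 zł

Standard income tax:
  252,000 zł × 9% = 22,680 zł
  36,000 zł × 18% = 6,480 zł
  236,300 zł × 26% = 61,438 zł
  → 90,598 zł

Parallel minimum levy:
  Adjusted income: 524,300 zł + 17,400 zł + 135,400 zł + 10,500 zł = 687,600 zł
  Exemption: 25% × (687,600 zł − 319,000 zł) = 92,150 zł ≥ 36,000 zł, so the exemption is fully phased out
  Base: 687,600 zł − 0 zł = 687,600 zł
  687,600 zł × 27% = 185,652 zł

185,652 zł > 90,598 zł, so the parallel minimum levy is the binding amount.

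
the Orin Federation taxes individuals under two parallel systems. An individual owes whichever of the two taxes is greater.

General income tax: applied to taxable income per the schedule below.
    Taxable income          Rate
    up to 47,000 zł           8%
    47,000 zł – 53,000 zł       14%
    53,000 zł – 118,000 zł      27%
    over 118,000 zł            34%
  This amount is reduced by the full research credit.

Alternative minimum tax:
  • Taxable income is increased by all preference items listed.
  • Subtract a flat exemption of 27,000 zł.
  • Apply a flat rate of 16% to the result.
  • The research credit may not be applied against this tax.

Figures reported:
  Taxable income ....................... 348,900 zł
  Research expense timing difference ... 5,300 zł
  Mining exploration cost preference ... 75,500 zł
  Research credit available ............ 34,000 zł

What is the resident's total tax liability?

66,656 zł

General income tax:
  47,000 zł × 8% = 3,760 zł
  6,000 zł × 14% = 840 zł
  65,000 zł × 27% = 17,550 zł
  230,900 zł × 34% = 78,506 zł
  → 100,656 zł
  Less research credit 34,000 zł → 66,656 zł

Alternative minimum tax:
  Adjusted income: 348,900 zł + 5,300 zł + 75,500 zł = 429,700 zł
  Less exemption 27,000 zł → base 402,700 zł
  402,700 zł × 16% = 64,432 zł

66,656 zł > 64,432 zł, so the general income tax governs.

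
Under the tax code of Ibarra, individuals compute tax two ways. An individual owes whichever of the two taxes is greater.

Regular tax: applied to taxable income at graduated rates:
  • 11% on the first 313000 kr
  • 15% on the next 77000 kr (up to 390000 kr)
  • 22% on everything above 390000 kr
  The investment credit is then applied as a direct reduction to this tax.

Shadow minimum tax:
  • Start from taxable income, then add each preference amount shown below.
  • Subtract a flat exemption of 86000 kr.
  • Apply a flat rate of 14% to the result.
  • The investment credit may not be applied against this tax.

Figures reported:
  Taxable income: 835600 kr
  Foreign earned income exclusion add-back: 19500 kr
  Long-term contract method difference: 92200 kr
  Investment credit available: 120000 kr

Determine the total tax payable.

120582 kr

Regular tax:
  313000 kr × 11% = 34430 kr
  77000 kr × 15% = 11550 kr
  445600 kr × 22% = 98032 kr
  → 144012 kr
  Less investment credit 120000 kr → 24012 kr

Shadow minimum tax:
  Adjusted income: 835600 kr + 19500 kr + 92200 kr = 947300 kr
  Less exemption 86000 kr → base 861300 kr
  861300 kr × 14% = 120582 kr

120582 kr > 24012 kr, so the shadow minimum tax is the binding amount.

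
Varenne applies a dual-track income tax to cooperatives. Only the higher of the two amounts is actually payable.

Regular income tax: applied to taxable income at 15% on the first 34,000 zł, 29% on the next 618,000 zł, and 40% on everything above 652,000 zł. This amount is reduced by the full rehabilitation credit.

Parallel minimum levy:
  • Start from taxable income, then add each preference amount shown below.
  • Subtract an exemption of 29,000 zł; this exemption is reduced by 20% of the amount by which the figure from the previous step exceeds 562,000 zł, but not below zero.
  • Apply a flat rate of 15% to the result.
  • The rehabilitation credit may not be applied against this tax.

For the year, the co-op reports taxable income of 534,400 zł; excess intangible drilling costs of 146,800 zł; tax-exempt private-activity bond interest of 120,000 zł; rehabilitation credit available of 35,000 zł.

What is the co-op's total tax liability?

Parallel minimum levy:
  Adjusted income: 534,400 zł + 146,800 zł + 120,000 zł = 801,200 zł
  Exemption: 20% × (801,200 zł − 562,000 zł) = 47,840 zł ≥ 29,000 zł, so the exemption is fully phased out
  Base: 801,200 zł − 0 zł = 801,200 zł
  801,200 zł × 15% = 120,180 zł

Regular income tax:
  34,000 zł × 15% = 5,100 zł
  500,400 zł × 29% = 145,116 zł
  → 150,216 zł
  Less rehabilitation credit 35,000 zł → 115,216 zł

120,180 zł > 115,216 zł, so the parallel minimum levy is the binding amount.

120,180 zł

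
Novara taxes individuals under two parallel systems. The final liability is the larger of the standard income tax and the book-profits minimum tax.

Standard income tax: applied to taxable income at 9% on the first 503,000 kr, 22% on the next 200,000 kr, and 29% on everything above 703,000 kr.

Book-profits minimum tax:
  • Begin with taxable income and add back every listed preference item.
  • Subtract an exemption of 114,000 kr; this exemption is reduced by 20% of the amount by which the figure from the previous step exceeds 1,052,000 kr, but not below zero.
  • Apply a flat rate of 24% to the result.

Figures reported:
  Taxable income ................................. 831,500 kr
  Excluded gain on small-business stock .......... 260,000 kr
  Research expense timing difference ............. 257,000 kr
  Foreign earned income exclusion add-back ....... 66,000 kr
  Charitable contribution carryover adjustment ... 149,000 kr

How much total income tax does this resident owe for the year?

372,432 kr

Standard income tax:
  503,000 kr × 9% = 45,270 kr
  200,000 kr × 22% = 44,000 kr
  128,500 kr × 29% = 37,265 kr
  → 126,535 kr

Book-profits minimum tax:
  Adjusted income: 831,500 kr + 260,000 kr + 257,000 kr + 66,000 kr + 149,000 kr = 1,563,500 kr
  Exemption: 114,000 kr − 20% × (1,563,500 kr − 1,052,000 kr) = 114,000 kr − 102,300 kr = 11,700 kr
  Base: 1,563,500 kr − 11,700 kr = 1,551,800 kr
  1,551,800 kr × 24% = 372,432 kr

372,432 kr > 126,535 kr, so the book-profits minimum tax is the binding amount.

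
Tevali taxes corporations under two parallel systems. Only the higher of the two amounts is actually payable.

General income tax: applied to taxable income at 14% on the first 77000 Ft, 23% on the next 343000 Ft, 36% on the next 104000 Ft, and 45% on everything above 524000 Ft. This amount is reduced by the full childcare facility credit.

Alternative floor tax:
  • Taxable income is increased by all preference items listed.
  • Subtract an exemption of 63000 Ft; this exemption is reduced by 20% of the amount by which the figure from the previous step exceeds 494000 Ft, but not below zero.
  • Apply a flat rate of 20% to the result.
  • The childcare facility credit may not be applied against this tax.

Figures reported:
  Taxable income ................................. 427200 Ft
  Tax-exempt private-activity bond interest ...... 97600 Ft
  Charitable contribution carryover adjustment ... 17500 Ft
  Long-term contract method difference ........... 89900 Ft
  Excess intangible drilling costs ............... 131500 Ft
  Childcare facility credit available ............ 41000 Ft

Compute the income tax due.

Alternative floor tax:
  Adjusted income: 427200 Ft + 97600 Ft + 17500 Ft + 89900 Ft + 131500 Ft = 763700 Ft
  Exemption: 63000 Ft − 20% × (763700 Ft − 494000 Ft) = 63000 Ft − 53940 Ft = 9060 Ft
  Base: 763700 Ft − 9060 Ft = 754640 Ft
  754640 Ft × 20% = 150928 Ft

General income tax:
  77000 Ft × 14% = 10780 Ft
  343000 Ft × 23% = 78890 Ft
  7200 Ft × 36% = 2592 Ft
  → 92262 Ft
  Less childcare facility credit 41000 Ft → 51262 Ft

150928 Ft > 51262 Ft, so the alternative floor tax is the binding amount.

150928 Ft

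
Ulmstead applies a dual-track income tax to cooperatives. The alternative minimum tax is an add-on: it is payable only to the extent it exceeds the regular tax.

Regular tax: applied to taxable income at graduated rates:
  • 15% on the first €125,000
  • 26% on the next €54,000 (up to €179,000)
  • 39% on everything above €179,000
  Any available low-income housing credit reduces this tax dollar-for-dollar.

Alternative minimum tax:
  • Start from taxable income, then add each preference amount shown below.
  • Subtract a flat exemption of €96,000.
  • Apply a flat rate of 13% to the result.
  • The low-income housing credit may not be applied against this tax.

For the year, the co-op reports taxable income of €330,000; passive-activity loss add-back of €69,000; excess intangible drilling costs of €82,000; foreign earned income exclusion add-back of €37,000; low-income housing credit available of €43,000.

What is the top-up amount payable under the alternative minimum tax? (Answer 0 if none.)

Regular tax:
  €125,000 × 15% = €18,750
  €54,000 × 26% = €14,040
  €151,000 × 39% = €58,890
  → €91,680
  Less low-income housing credit €43,000 → €48,680

Alternative minimum tax:
  Adjusted income: €330,000 + €69,000 + €82,000 + €37,000 = €518,000
  Less exemption €96,000 → base €422,000
  €422,000 × 13% = €54,860

Excess of alternative minimum tax over regular tax: €54,860 − €48,680 = €6,180.

€6,180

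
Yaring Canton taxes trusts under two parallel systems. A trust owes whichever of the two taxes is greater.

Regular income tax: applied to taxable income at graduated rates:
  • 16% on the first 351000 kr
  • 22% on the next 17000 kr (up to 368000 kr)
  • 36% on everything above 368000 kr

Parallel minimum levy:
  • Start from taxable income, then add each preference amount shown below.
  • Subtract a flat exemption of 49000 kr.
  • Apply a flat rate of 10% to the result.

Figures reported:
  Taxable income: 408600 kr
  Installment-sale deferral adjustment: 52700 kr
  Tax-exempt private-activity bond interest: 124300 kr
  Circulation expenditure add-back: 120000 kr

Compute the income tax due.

74516 kr

Parallel minimum levy:
  Adjusted income: 408600 kr + 52700 kr + 124300 kr + 120000 kr = 705600 kr
  Less exemption 49000 kr → base 656600 kr
  656600 kr × 10% = 65660 kr

Regular income tax:
  351000 kr × 16% = 56160 kr
  17000 kr × 22% = 3740 kr
  40600 kr × 36% = 14616 kr
  → 74516 kr

74516 kr > 65660 kr, so the regular income tax governs.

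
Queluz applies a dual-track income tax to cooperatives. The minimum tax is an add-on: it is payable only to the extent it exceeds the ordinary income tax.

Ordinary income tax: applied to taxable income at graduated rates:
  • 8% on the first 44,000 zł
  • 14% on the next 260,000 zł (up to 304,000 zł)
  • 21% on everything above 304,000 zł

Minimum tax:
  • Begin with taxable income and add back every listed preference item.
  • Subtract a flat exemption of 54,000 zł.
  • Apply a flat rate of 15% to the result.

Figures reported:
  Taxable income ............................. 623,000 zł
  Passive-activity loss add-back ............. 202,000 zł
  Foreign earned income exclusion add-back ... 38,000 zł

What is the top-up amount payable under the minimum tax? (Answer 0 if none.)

14,440 zł

Ordinary income tax:
  44,000 zł × 8% = 3,520 zł
  260,000 zł × 14% = 36,400 zł
  319,000 zł × 21% = 66,990 zł
  → 106,910 zł

Minimum tax:
  Adjusted income: 623,000 zł + 202,000 zł + 38,000 zł = 863,000 zł
  Less exemption 54,000 zł → base 809,000 zł
  809,000 zł × 15% = 121,350 zł

Excess of minimum tax over ordinary income tax: 121,350 zł − 106,910 zł = 14,440 zł.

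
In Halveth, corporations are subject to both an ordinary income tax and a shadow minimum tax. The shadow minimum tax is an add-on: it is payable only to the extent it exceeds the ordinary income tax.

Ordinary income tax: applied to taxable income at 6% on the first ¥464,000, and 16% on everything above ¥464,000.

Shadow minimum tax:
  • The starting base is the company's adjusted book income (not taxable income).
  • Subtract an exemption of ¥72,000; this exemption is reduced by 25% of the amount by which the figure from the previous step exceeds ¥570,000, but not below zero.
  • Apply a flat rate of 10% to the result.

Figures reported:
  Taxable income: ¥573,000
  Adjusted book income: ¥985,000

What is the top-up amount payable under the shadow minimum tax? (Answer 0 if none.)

Ordinary income tax:
  ¥464,000 × 6% = ¥27,840
  ¥109,000 × 16% = ¥17,440
  → ¥45,280

Shadow minimum tax:
  Base (adjusted book income): ¥985,000
  Exemption: 25% × (¥985,000 − ¥570,000) = ¥103,750 ≥ ¥72,000, so the exemption is fully phased out
  Base: ¥985,000 − ¥0 = ¥985,000
  ¥985,000 × 10% = ¥98,500

Excess of shadow minimum tax over ordinary income tax: ¥98,500 − ¥45,280 = ¥53,220.

¥53,220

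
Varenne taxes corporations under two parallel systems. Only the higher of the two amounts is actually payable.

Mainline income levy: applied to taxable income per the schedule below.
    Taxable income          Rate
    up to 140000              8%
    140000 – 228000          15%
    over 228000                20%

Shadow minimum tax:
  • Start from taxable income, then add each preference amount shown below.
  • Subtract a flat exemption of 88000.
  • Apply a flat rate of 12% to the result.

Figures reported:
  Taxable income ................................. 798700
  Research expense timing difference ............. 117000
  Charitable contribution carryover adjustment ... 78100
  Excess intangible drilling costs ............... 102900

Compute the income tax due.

138540

Shadow minimum tax:
  Adjusted income: 798700 + 117000 + 78100 + 102900 = 1096700
  Less exemption 88000 → base 1008700
  1008700 × 12% = 121044

Mainline income levy:
  140000 × 8% = 11200
  88000 × 15% = 13200
  570700 × 20% = 114140
  → 138540

138540 > 121044, so the mainline income levy governs.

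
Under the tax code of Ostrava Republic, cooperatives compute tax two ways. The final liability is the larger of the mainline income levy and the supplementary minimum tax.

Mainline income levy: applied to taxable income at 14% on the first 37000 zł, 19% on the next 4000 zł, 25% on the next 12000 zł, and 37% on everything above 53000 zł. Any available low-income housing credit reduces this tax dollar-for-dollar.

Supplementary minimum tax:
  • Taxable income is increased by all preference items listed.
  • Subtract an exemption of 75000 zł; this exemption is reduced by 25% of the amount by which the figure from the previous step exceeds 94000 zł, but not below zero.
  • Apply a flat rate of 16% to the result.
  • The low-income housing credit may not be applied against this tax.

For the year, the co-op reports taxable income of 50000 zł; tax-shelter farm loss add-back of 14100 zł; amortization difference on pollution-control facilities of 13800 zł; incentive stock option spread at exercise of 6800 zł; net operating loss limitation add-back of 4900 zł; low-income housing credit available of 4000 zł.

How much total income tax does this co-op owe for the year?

4190 zł

Mainline income levy:
  37000 zł × 14% = 5180 zł
  4000 zł × 19% = 760 zł
  9000 zł × 25% = 2250 zł
  → 8190 zł
  Less low-income housing credit 4000 zł → 4190 zł

Supplementary minimum tax:
  Adjusted income: 50000 zł + 14100 zł + 13800 zł + 6800 zł + 4900 zł = 89600 zł
  Exemption: 89600 zł ≤ 94000 zł, so full 75000 zł applies
  Base: 89600 zł − 75000 zł = 14600 zł
  14600 zł × 16% = 2336 zł

4190 zł > 2336 zł, so the mainline income levy governs.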